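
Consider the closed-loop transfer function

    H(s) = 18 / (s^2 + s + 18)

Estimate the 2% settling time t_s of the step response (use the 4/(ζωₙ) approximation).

t_s ≈ 8 s

Comparing s^2 + s + 18 to s^2 + 2ζωₙs + ωₙ²: ωₙ = √18 ≈ 4.243 rad/s and ζ = 1/(2·√18) ≈ 0.1179.
ζωₙ = 1/2 = 0.5, so t_s ≈ 4/(ζωₙ) = 4/0.5 = 8 s.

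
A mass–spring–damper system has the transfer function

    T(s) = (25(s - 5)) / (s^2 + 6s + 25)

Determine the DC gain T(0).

T(0) = -5

Set s = 0: T(0) = (-125) / (25) = -5.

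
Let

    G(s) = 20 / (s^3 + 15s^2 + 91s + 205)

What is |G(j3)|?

Substitute s = j3: numerator = 20, denominator = 70 + j246.
|G(j3)| = |20| / |70 + j246| = 20 / 255.77 ≈ 0.07820.

|G(j3)| ≈ 0.07820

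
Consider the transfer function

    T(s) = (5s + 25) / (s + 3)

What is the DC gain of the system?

T(0) = 25/3 ≈ 8.333

Set s = 0: T(0) = (25) / (3) = 25/3.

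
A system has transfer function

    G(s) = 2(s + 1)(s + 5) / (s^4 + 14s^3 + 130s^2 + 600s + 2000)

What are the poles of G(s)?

s = -5 ± 5j, -2 ± 6j

The poles are the roots of the denominator s^4 + 14s^3 + 130s^2 + 600s + 2000 = 0.
No real roots exist; factor into two real quadratics: (s^2 + 10s + 50)(s^2 + 4s + 40) = 0.
Each quadratic gives a conjugate pair via the quadratic formula.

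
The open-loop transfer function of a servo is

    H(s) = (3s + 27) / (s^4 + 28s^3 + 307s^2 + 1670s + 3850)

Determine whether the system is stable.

stable

The denominator s^4 + 28s^3 + 307s^2 + 1670s + 3850 factors as (s^2 + 10s + 50)(s + 11)(s + 7), giving poles at s = -5 ± 5j, -11, -7.
Since all poles lie strictly in the left half-plane, the system is stable.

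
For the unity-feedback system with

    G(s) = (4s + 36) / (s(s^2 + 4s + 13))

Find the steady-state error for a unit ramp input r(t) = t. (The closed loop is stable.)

G(s) has one pole at the origin.
This is a Type 1 system. Kv = lim_{s→0} s·G(s) = 36/13.
e_ss = 1/Kv = 1/(36/13) = 13/36 ≈ 0.3611.

e_ss = 0.3611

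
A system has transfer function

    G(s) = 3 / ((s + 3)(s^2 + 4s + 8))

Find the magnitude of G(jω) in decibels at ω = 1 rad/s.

Substitute s = j1: numerator = 3, denominator = 17 + j19.
|G(j1)| = |3| / |17 + j19| = 3 / 25.495 ≈ 0.1177.
In decibels: 20·log₁₀(0.1177) ≈ -18.6 dB.

|G(j1)|_dB ≈ -18.6 dB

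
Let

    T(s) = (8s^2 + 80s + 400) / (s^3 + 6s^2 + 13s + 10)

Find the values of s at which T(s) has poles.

The poles are the roots of the denominator s^3 + 6s^2 + 13s + 10 = 0.
Trying s = -2: the polynomial evaluates to 0, so (s + 2) is a factor.
Dividing out leaves s^2 + 4s + 5 = 0.
The quadratic formula then gives s = -2 ± 1j.

s = -2 + j, -2 - j, -2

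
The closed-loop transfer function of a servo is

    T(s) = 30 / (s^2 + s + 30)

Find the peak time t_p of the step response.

Comparing s^2 + s + 30 to s^2 + 2ζωₙs + ωₙ²: ωₙ = √30 ≈ 5.477 rad/s and ζ = 1/(2·√30) ≈ 0.09129.
ζωₙ = 1/2 = 0.5, so ω_d = ωₙ√(1−ζ²) = √(ωₙ² − (ζωₙ)²) = √(30 − 0.5²) = √29.75 ≈ 5.454 rad/s.
t_p = π/ω_d = π/5.454 ≈ 0.5760 s.

t_p ≈ 0.5760 s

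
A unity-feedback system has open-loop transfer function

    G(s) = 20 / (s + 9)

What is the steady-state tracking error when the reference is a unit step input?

G(s) has no poles at the origin.
This is a Type 0 system. Kp = lim_{s→0} G(s) = 20/9.
e_ss = 1/(1 + Kp) = 1/(1 + 20/9) = 9/29 ≈ 0.3103.

e_ss = 0.3103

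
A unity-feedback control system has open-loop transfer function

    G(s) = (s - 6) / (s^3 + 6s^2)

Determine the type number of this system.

Type 2

The denominator has 2 factors of s at the origin (free integrators), so this is a Type 2 system.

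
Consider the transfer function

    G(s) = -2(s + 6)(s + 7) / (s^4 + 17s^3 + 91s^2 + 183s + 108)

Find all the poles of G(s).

s = -9, -4, -3, -1

The poles are the roots of the denominator s^4 + 17s^3 + 91s^2 + 183s + 108 = 0.
Trying s = -9: the polynomial evaluates to 0, so (s + 9) is a factor.
Dividing out leaves s^3 + 8s^2 + 19s + 12 = 0.
This factors further as (s + 4)(s + 3)(s + 1) = 0.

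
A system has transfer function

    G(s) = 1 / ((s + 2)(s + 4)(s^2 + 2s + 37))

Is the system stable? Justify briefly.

The poles can be read from the denominator factors: s = -2, -4, -1 + 6j, -1 - 6j.
Since all poles lie strictly in the left half-plane, the system is stable.

stable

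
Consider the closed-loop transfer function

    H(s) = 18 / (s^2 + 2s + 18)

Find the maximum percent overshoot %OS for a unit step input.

Comparing s^2 + 2s + 18 to s^2 + 2ζωₙs + ωₙ²: ωₙ = √18 ≈ 4.243 rad/s and ζ = 2/(2·√18) ≈ 0.2357.
%OS = 100·exp(−πζ/√(1−ζ²)) = 100·exp(−π·0.2357/√(1−0.2357²)) ≈ 46.7%.

%OS ≈ 46.7%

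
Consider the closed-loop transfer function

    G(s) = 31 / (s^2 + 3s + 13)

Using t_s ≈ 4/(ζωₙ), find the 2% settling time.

t_s ≈ 2.667 s

Comparing s^2 + 3s + 13 to s^2 + 2ζωₙs + ωₙ²: ωₙ = √13 ≈ 3.606 rad/s and ζ = 3/(2·√13) ≈ 0.4160.
ζωₙ = 3/2 = 1.5, so t_s ≈ 4/(ζωₙ) = 4/1.5 ≈ 2.667 s.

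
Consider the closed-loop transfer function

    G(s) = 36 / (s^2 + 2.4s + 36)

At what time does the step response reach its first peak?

t_p ≈ 0.5344 s

Comparing s^2 + 2.4s + 36 to s^2 + 2ζωₙs + ωₙ²: ωₙ = 6 rad/s and ζ = 2.4/(2·6) = 0.2.
ζωₙ = 2.4/2 = 1.2, so ω_d = ωₙ√(1−ζ²) = √(ωₙ² − (ζωₙ)²) = √(36 − 1.2²) = √34.56 ≈ 5.879 rad/s.
t_p = π/ω_d = π/5.879 ≈ 0.5344 s.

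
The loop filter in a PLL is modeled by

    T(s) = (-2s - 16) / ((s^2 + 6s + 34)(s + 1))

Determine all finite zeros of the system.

s = -8

Set the numerator to zero: -2s - 16 = 0, i.e. -2·(s + 8) = 0.
So s = -8.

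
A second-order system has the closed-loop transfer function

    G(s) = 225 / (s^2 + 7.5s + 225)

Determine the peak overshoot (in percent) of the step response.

Comparing s^2 + 7.5s + 225 to s^2 + 2ζωₙs + ωₙ²: ωₙ = 15 rad/s and ζ = 7.5/(2·15) = 0.25.
%OS = 100·exp(−πζ/√(1−ζ²)) = 100·exp(−π·0.25/√(1−0.25²)) ≈ 44.4%.

%OS ≈ 44.4%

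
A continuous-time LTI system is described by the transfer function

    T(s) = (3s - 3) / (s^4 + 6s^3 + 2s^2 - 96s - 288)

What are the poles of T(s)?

s = -3 + 3j, -3 - 3j, -4, 4

The poles are the roots of the denominator s^4 + 6s^3 + 2s^2 - 96s - 288 = 0.
Trying s = -4: the polynomial evaluates to 0, so (s + 4) is a factor.
Dividing out leaves s^3 + 2s^2 - 6s - 72 = 0.
This factors further as (s^2 + 6s + 18)(s - 4) = 0.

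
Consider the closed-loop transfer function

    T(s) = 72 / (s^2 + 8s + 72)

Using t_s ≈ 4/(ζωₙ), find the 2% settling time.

Comparing s^2 + 8s + 72 to s^2 + 2ζωₙs + ωₙ²: ωₙ = √72 ≈ 8.485 rad/s and ζ = 8/(2·√72) ≈ 0.4714.
ζωₙ = 8/2 = 4, so t_s ≈ 4/(ζωₙ) = 4/4 = 1 s.

t_s ≈ 1 s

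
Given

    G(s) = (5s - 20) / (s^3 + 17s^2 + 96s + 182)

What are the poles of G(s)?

s = -5 ± j, -7

The poles are the roots of the denominator s^3 + 17s^2 + 96s + 182 = 0.
Trying s = -7: the polynomial evaluates to 0, so (s + 7) is a factor.
Dividing out leaves s^2 + 10s + 26 = 0.
The quadratic formula then gives s = -5 ± 1j.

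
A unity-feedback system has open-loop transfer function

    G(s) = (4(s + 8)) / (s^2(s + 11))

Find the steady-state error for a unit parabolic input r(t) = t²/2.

e_ss = 0.3438

G(s) has 2 poles at the origin.
This is a Type 2 system. Ka = lim_{s→0} s^2·G(s) = 32/11.
e_ss = 1/Ka = 1/(32/11) = 11/32 ≈ 0.3438.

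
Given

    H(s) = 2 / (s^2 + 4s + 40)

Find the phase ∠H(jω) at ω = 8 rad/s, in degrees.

∠H(j8) ≈ -126.9°

At s = j8: numerator = 2, denominator = -24 + j32.
∠H = ∠num − ∠den = 0° − (126.87°) = -126.9°.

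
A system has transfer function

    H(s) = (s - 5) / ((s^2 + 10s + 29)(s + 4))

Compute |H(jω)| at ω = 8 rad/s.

|H(j8)| ≈ 0.01208

Substitute s = j8: numerator = -5 + j8, denominator = -780 + j40.
|H(j8)| = |-5 + j8| / |-780 + j40| = 9.4340 / 781.02 ≈ 0.01208.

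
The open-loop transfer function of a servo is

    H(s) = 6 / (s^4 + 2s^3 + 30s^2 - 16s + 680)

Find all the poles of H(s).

The poles are the roots of the denominator s^4 + 2s^3 + 30s^2 - 16s + 680 = 0.
No real roots exist; factor into two real quadratics: (s^2 - 4s + 20)(s^2 + 6s + 34) = 0.
Each quadratic gives a conjugate pair via the quadratic formula.

s = 2 ± 4j, -3 ± 5j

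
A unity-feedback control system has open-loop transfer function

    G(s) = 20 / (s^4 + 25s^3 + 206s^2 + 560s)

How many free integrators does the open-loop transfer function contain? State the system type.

Type 1

Factor s from the denominator: s^4 + 25s^3 + 206s^2 + 560s = s·(s^3 + 25s^2 + 206s + 560).
There is 1 pole at the origin, so the system is Type 1.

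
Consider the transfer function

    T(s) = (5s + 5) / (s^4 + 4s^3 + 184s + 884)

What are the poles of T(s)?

The poles are the roots of the denominator s^4 + 4s^3 + 184s + 884 = 0.
No real roots exist; factor into two real quadratics: (s^2 - 6s + 34)(s^2 + 10s + 26) = 0.
Each quadratic gives a conjugate pair via the quadratic formula.

s = 3 ± 5j, -5 ± j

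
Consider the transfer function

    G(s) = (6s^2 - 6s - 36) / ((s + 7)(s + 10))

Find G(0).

Set s = 0: G(0) = (-36) / (70) = -18/35.

G(0) = -18/35 ≈ -0.5143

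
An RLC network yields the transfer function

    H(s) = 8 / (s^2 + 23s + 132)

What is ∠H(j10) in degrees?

∠H(j10) ≈ -82.08°

At s = j10: numerator = 8, denominator = 32 + j230.
∠H = ∠num − ∠den = 0° − (82.079°) = -82.08°.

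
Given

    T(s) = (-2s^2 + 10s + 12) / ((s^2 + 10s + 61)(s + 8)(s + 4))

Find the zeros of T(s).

s = 6, -1

Set the numerator to zero: -2s^2 + 10s + 12 = 0, i.e. -2·(s^2 - 5s - 6) = 0.
Factoring: (s - 6)(s + 1) = 0.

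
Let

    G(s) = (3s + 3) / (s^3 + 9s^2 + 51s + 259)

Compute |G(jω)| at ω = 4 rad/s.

Substitute s = j4: numerator = 3 + j12, denominator = 115 + j140.
|G(j4)| = |3 + j12| / |115 + j140| = 12.369 / 181.18 ≈ 0.06827.

|G(j4)| ≈ 0.06827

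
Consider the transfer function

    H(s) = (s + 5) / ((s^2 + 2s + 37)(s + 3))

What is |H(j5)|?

|H(j5)| ≈ 0.07763

Substitute s = j5: numerator = 5 + j5, denominator = -14 + j90.
|H(j5)| = |5 + j5| / |-14 + j90| = 7.0711 / 91.082 ≈ 0.07763.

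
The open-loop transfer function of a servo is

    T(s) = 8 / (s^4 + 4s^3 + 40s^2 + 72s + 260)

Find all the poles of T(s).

The poles are the roots of the denominator s^4 + 4s^3 + 40s^2 + 72s + 260 = 0.
No real roots exist; factor into two real quadratics: (s^2 + 2s + 10)(s^2 + 2s + 26) = 0.
Each quadratic gives a conjugate pair via the quadratic formula.

s = -1 ± 3j, -1 ± 5j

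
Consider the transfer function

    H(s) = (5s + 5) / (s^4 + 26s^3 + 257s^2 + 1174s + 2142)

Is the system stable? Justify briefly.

stable

The denominator s^4 + 26s^3 + 257s^2 + 1174s + 2142 factors as (s + 7)(s + 9)(s^2 + 10s + 34), giving poles at s = -7, -9, -5 + 3j, -5 - 3j.
Since all poles lie strictly in the left half-plane, the system is stable.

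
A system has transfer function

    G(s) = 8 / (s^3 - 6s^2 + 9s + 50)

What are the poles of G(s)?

s = 4 ± 3j, -2

The poles are the roots of the denominator s^3 - 6s^2 + 9s + 50 = 0.
Trying s = -2: the polynomial evaluates to 0, so (s + 2) is a factor.
Dividing out leaves s^2 - 8s + 25 = 0.
The quadratic formula then gives s = 4 ± 3j.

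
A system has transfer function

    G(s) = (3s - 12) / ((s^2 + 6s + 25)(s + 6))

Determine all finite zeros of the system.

s = 4

Set the numerator to zero: 3s - 12 = 0, i.e. 3·(s - 4) = 0.
So s = 4.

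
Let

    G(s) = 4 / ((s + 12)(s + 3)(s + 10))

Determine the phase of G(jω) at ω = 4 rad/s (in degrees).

∠G(j4) ≈ -93.37°

At s = j4: numerator = 4, denominator = -40 + j680.
∠G = ∠num − ∠den = 0° − (93.366°) = -93.37°.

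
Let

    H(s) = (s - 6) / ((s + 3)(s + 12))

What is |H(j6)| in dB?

|H(j6)|_dB ≈ -20.5 dB

Substitute s = j6: numerator = -6 + j6, denominator = j90.
|H(j6)| = |-6 + j6| / |j90| = 8.4853 / 90 ≈ 0.09428.
In decibels: 20·log₁₀(0.09428) ≈ -20.5 dB.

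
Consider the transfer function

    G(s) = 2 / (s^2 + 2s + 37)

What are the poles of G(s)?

The poles are the roots of the denominator s^2 + 2s + 37 = 0.
Using the quadratic formula: s = (-2 ± √(-144))/2 = -1 ± 6j.

s = -1 + 6j, -1 - 6j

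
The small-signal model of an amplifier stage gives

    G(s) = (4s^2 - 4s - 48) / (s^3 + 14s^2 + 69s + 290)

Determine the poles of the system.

s = -2 + 5j, -2 - 5j, -10

The poles are the roots of the denominator s^3 + 14s^2 + 69s + 290 = 0.
Trying s = -10: the polynomial evaluates to 0, so (s + 10) is a factor.
Dividing out leaves s^2 + 4s + 29 = 0.
The quadratic formula then gives s = -2 ± 5j.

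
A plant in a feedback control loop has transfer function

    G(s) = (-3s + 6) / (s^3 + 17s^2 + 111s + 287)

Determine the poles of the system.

The poles are the roots of the denominator s^3 + 17s^2 + 111s + 287 = 0.
Trying s = -7: the polynomial evaluates to 0, so (s + 7) is a factor.
Dividing out leaves s^2 + 10s + 41 = 0.
The quadratic formula then gives s = -5 ± 4j.

s = -5 ± 4j, -7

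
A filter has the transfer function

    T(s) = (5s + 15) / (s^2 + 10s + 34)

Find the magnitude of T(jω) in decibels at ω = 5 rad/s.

|T(j5)|_dB ≈ -4.82 dB

Substitute s = j5: numerator = 15 + j25, denominator = 9 + j50.
|T(j5)| = |15 + j25| / |9 + j50| = 29.155 / 50.804 ≈ 0.5739.
In decibels: 20·log₁₀(0.5739) ≈ -4.82 dB.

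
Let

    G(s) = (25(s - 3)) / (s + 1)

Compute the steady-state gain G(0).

At s = 0 each factor (s + a) contributes a and each (s^2 + bs + c) contributes c.
G(0) = 25·(-3) / ((1)) = -75/1 = -75.

G(0) = -75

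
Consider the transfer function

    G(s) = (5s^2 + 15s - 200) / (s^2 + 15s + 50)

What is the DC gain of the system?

G(0) = -4

Set s = 0: G(0) = (-200) / (50) = -4.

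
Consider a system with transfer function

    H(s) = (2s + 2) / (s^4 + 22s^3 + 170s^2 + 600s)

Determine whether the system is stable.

marginally stable

The denominator s^4 + 22s^3 + 170s^2 + 600s factors as s(s + 12)(s^2 + 10s + 50), giving poles at s = 0, -12, -5 ± 5j.
Since the simple pole(s) at s = 0 lie on the jω-axis with none in the right half-plane, the system is marginally stable.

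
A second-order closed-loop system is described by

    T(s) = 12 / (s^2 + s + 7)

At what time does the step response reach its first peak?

Comparing s^2 + s + 7 to s^2 + 2ζωₙs + ωₙ²: ωₙ = √7 ≈ 2.646 rad/s and ζ = 1/(2·√7) ≈ 0.1890.
ζωₙ = 1/2 = 0.5, so ω_d = ωₙ√(1−ζ²) = √(ωₙ² − (ζωₙ)²) = √(7 − 0.5²) = √6.75 ≈ 2.598 rad/s.
t_p = π/ω_d = π/2.598 ≈ 1.209 s.

t_p ≈ 1.209 s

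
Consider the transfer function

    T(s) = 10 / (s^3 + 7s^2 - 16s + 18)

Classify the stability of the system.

unstable

The denominator s^3 + 7s^2 - 16s + 18 factors as (s + 9)(s^2 - 2s + 2), giving poles at s = -9, 1 ± j.
Since the pole(s) at s = 1 ± j lie in the right half-plane, the system is unstable.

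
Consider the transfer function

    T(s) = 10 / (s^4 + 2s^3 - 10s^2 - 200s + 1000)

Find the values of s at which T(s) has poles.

The poles are the roots of the denominator s^4 + 2s^3 - 10s^2 - 200s + 1000 = 0.
No real roots exist; factor into two real quadratics: (s^2 - 8s + 20)(s^2 + 10s + 50) = 0.
Each quadratic gives a conjugate pair via the quadratic formula.

s = 4 ± 2j, -5 ± 5j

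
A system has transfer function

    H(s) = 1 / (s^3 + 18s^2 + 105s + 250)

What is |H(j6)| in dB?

Substitute s = j6: numerator = 1, denominator = -398 + j414.
|H(j6)| = |1| / |-398 + j414| = 1 / 574.28 ≈ 0.001741.
In decibels: 20·log₁₀(0.001741) ≈ -55.2 dB.

|H(j6)|_dB ≈ -55.2 dB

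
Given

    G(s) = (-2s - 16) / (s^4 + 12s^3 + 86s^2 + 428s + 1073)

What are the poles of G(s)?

The poles are the roots of the denominator s^4 + 12s^3 + 86s^2 + 428s + 1073 = 0.
No real roots exist; factor into two real quadratics: (s^2 + 10s + 29)(s^2 + 2s + 37) = 0.
Each quadratic gives a conjugate pair via the quadratic formula.

s = -5 ± 2j, -1 ± 6j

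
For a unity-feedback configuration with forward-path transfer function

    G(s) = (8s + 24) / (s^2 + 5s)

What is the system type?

Factor s from the denominator: s^2 + 5s = s·(s + 5).
There is 1 pole at the origin, so the system is Type 1.

Type 1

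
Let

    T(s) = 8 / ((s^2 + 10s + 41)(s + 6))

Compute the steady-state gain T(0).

At s = 0 each factor (s + a) contributes a and each (s^2 + bs + c) contributes c.
T(0) = 8·1 / ((41) · (6)) = 8/246 = 4/123.

T(0) = 4/123 ≈ 0.03252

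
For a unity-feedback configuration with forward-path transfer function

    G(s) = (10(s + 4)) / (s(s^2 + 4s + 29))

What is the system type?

The denominator has 1 factor of s at the origin (free integrator), so this is a Type 1 system.

Type 1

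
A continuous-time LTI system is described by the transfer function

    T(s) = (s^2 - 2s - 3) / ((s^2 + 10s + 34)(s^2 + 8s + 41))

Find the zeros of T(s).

Set the numerator to zero: s^2 - 2s - 3 = 0.
Factoring: (s + 1)(s - 3) = 0.

s = -1, 3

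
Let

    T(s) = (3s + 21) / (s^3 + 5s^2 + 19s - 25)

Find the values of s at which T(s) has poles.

s = -3 ± 4j, 1

The poles are the roots of the denominator s^3 + 5s^2 + 19s - 25 = 0.
Trying s = 1: the polynomial evaluates to 0, so (s - 1) is a factor.
Dividing out leaves s^2 + 6s + 25 = 0.
The quadratic formula then gives s = -3 ± 4j.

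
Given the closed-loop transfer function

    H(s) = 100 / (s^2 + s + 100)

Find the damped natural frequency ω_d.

ω_d ≈ 9.987 rad/s

Comparing s^2 + s + 100 to s^2 + 2ζωₙs + ωₙ²: ωₙ = 10 rad/s and ζ = 1/(2·10) = 0.05.
ζωₙ = 1/2 = 0.5, so ω_d = ωₙ√(1−ζ²) = √(ωₙ² − (ζωₙ)²) = √(100 − 0.5²) = √99.75 ≈ 9.987 rad/s.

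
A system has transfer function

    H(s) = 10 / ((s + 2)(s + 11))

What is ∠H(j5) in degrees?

∠H(j5) ≈ -92.64°

At s = j5: numerator = 10, denominator = -3 + j65.
∠H = ∠num − ∠den = 0° − (92.643°) = -92.64°.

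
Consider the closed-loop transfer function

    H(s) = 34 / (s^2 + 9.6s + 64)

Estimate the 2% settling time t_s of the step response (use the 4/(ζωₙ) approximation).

t_s ≈ 0.8333 s

Comparing s^2 + 9.6s + 64 to s^2 + 2ζωₙs + ωₙ²: ωₙ = 8 rad/s and ζ = 9.6/(2·8) = 0.6.
ζωₙ = 9.6/2 = 4.8, so t_s ≈ 4/(ζωₙ) = 4/4.8 ≈ 0.8333 s.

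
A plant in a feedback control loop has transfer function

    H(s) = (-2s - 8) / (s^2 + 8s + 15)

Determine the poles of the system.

The poles are the roots of the denominator s^2 + 8s + 15 = 0.
Factoring: (s + 3)(s + 5) = 0, so s = -3 and s = -5.

s = -3, -5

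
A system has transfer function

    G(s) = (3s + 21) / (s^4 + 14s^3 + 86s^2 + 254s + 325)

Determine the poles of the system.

s = -3 ± 2j, -4 ± 3j

The poles are the roots of the denominator s^4 + 14s^3 + 86s^2 + 254s + 325 = 0.
No real roots exist; factor into two real quadratics: (s^2 + 6s + 13)(s^2 + 8s + 25) = 0.
Each quadratic gives a conjugate pair via the quadratic formula.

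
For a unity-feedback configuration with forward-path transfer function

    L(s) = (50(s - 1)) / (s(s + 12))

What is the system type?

The denominator has 1 factor of s at the origin (free integrator), so this is a Type 1 system.

Type 1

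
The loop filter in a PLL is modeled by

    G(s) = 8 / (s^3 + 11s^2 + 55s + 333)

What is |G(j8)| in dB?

|G(j8)|_dB ≈ -33.5 dB

Substitute s = j8: numerator = 8, denominator = -371 - j72.
|G(j8)| = |8| / |-371 - j72| = 8 / 377.92 ≈ 0.02117.
In decibels: 20·log₁₀(0.02117) ≈ -33.5 dB.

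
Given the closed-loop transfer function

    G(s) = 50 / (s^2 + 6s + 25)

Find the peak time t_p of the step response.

Comparing s^2 + 6s + 25 to s^2 + 2ζωₙs + ωₙ²: ωₙ = 5 rad/s and ζ = 6/(2·5) = 0.6.
ζωₙ = 6/2 = 3, so ω_d = ωₙ√(1−ζ²) = √(ωₙ² − (ζωₙ)²) = √(25 − 3²) = √16 = 4 rad/s.
t_p = π/ω_d = π/4 ≈ 0.7854 s.

t_p ≈ 0.7854 s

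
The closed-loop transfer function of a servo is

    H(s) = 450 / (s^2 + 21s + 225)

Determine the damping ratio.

Compare the denominator to the standard form s^2 + 2ζωₙs + ωₙ².
ωₙ² = 225, so ωₙ = 15 rad/s.
2ζωₙ = 21, so ζ = 21/(2·15) = 0.7.

ζ = 0.7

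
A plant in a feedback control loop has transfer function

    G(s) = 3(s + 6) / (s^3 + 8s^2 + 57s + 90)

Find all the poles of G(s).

s = -3 + 6j, -3 - 6j, -2

The poles are the roots of the denominator s^3 + 8s^2 + 57s + 90 = 0.
Trying s = -2: the polynomial evaluates to 0, so (s + 2) is a factor.
Dividing out leaves s^2 + 6s + 45 = 0.
The quadratic formula then gives s = -3 ± 6j.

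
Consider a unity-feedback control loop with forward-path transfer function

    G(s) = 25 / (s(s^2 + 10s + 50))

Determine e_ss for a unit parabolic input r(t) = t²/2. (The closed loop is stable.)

e_ss = ∞

G(s) has one pole at the origin.
This is a Type 1 system; Ka = lim_{s→0} s^2·G(s) = 0, so the steady-state error for a parabola input is infinite.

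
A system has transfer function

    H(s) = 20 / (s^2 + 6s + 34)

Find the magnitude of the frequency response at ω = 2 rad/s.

Substitute s = j2: numerator = 20, denominator = 30 + j12.
|H(j2)| = |20| / |30 + j12| = 20 / 32.311 ≈ 0.6190.

|H(j2)| ≈ 0.6190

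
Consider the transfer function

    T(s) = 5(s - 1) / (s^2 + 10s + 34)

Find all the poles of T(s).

s = -5 ± 3j

The poles are the roots of the denominator s^2 + 10s + 34 = 0.
Using the quadratic formula: s = (-10 ± √(-36))/2 = -5 ± 3j.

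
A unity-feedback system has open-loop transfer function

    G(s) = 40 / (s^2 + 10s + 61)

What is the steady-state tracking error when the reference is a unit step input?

e_ss = 0.6040

G(s) has no poles at the origin.
This is a Type 0 system. Kp = lim_{s→0} G(s) = 40/61.
e_ss = 1/(1 + Kp) = 1/(1 + 40/61) = 61/101 ≈ 0.6040.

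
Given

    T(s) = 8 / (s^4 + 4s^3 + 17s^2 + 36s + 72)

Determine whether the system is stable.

The denominator s^4 + 4s^3 + 17s^2 + 36s + 72 factors as (s^2 + 9)(s^2 + 4s + 8), giving poles at s = 3j, -3j, -2 + 2j, -2 - 2j.
Since the simple pole(s) at s = 3j, -3j lie on the jω-axis with none in the right half-plane, the system is marginally stable.

marginally stable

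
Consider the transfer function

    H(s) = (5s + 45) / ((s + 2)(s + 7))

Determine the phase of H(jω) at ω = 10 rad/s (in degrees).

At s = j10: numerator = 45 + j50, denominator = -86 + j90.
∠H = ∠num − ∠den = 48.013° − (133.70°) = -85.69°.

∠H(j10) ≈ -85.69°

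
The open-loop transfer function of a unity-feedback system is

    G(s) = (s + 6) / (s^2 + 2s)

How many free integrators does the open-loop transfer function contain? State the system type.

Type 1

The denominator has 1 factor of s at the origin (free integrator), so this is a Type 1 system.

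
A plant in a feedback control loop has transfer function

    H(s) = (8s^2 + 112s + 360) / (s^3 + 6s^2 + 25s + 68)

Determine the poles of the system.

The poles are the roots of the denominator s^3 + 6s^2 + 25s + 68 = 0.
Trying s = -4: the polynomial evaluates to 0, so (s + 4) is a factor.
Dividing out leaves s^2 + 2s + 17 = 0.
The quadratic formula then gives s = -1 ± 4j.

s = -1 + 4j, -1 - 4j, -4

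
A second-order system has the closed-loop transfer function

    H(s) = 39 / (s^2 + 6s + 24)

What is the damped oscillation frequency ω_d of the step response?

ω_d ≈ 3.873 rad/s

Comparing s^2 + 6s + 24 to s^2 + 2ζωₙs + ωₙ²: ωₙ = √24 ≈ 4.899 rad/s and ζ = 6/(2·√24) ≈ 0.6124.
ζωₙ = 6/2 = 3, so ω_d = ωₙ√(1−ζ²) = √(ωₙ² − (ζωₙ)²) = √(24 − 3²) = √15 ≈ 3.873 rad/s.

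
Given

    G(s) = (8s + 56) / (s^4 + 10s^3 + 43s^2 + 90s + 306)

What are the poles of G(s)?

The poles are the roots of the denominator s^4 + 10s^3 + 43s^2 + 90s + 306 = 0.
No real roots exist; factor into two real quadratics: (s^2 + 9)(s^2 + 10s + 34) = 0.
Each quadratic gives a conjugate pair via the quadratic formula.

s = ±3j, -5 ± 3j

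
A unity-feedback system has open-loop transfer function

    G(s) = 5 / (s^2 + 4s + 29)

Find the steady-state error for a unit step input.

e_ss = 0.8529

G(s) has no poles at the origin.
This is a Type 0 system. Kp = lim_{s→0} G(s) = 5/29.
e_ss = 1/(1 + Kp) = 1/(1 + 5/29) = 29/34 ≈ 0.8529.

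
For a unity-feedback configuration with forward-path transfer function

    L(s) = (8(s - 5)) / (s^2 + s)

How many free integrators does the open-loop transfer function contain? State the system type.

Type 1

The denominator has 1 factor of s at the origin (free integrator), so this is a Type 1 system.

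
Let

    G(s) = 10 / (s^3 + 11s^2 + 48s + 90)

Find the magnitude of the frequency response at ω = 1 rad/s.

|G(j1)| ≈ 0.1088

Substitute s = j1: numerator = 10, denominator = 79 + j47.
|G(j1)| = |10| / |79 + j47| = 10 / 91.924 ≈ 0.1088.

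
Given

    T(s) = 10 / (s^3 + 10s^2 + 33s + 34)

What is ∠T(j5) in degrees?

At s = j5: numerator = 10, denominator = -216 + j40.
∠T = ∠num − ∠den = 0° − (169.51°) = -169.5°.

∠T(j5) ≈ -169.5°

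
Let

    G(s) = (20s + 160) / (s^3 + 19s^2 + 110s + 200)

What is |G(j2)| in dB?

|G(j2)|_dB ≈ -3.46 dB

Substitute s = j2: numerator = 160 + j40, denominator = 124 + j212.
|G(j2)| = |160 + j40| / |124 + j212| = 164.92 / 245.60 ≈ 0.6715.
In decibels: 20·log₁₀(0.6715) ≈ -3.46 dB.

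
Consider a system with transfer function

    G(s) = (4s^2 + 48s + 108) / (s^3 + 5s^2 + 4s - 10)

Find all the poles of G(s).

s = -3 ± j, 1

The poles are the roots of the denominator s^3 + 5s^2 + 4s - 10 = 0.
Trying s = 1: the polynomial evaluates to 0, so (s - 1) is a factor.
Dividing out leaves s^2 + 6s + 10 = 0.
The quadratic formula then gives s = -3 ± 1j.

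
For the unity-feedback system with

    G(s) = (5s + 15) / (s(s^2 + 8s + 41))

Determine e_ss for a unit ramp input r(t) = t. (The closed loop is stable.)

G(s) has one pole at the origin.
This is a Type 1 system. Kv = lim_{s→0} s·G(s) = 15/41.
e_ss = 1/Kv = 1/(15/41) = 41/15 ≈ 2.733.

e_ss = 2.733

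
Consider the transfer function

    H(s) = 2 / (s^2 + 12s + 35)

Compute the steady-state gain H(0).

H(0) = 2/35 ≈ 0.05714

Set s = 0: H(0) = (2) / (35) = 2/35.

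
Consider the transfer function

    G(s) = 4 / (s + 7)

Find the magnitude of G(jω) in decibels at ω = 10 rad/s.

Substitute s = j10: numerator = 4, denominator = 7 + j10.
|G(j10)| = |4| / |7 + j10| = 4 / 12.207 ≈ 0.3277.
In decibels: 20·log₁₀(0.3277) ≈ -9.69 dB.

|G(j10)|_dB ≈ -9.69 dB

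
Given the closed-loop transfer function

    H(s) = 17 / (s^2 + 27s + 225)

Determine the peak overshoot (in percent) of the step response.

%OS ≈ 0.152%

Comparing s^2 + 27s + 225 to s^2 + 2ζωₙs + ωₙ²: ωₙ = 15 rad/s and ζ = 27/(2·15) = 0.9.
%OS = 100·exp(−πζ/√(1−ζ²)) = 100·exp(−π·0.9/√(1−0.9²)) ≈ 0.152%.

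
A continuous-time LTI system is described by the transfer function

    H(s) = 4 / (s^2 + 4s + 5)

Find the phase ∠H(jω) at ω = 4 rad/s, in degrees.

∠H(j4) ≈ -124.5°

At s = j4: numerator = 4, denominator = -11 + j16.
∠H = ∠num − ∠den = 0° − (124.51°) = -124.5°.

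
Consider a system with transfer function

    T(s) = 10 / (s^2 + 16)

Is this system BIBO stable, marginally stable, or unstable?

The denominator s^2 + 16 factors as (s^2 + 16), giving poles at s = ±4j.
Since the simple pole(s) at s = ±4j lie on the jω-axis with none in the right half-plane, the system is marginally stable.

marginally stable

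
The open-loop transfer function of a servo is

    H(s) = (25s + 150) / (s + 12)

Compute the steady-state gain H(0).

Set s = 0: H(0) = (150) / (12) = 25/2.

H(0) = 25/2 ≈ 12.50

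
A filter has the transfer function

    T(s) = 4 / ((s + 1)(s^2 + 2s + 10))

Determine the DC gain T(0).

Set s = 0: T(0) = (4) / (10) = 2/5.

T(0) = 2/5 ≈ 0.4000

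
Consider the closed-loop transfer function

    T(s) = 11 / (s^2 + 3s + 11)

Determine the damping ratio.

Compare the denominator to the standard form s^2 + 2ζωₙs + ωₙ².
ωₙ² = 11, so ωₙ = √11 ≈ 3.317 rad/s.
2ζωₙ = 3, so ζ = 3/(2·√11) ≈ 0.4523.

ζ ≈ 0.4523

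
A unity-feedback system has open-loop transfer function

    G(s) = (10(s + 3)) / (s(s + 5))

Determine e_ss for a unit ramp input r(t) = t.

e_ss = 0.1667

G(s) has one pole at the origin.
This is a Type 1 system. Kv = lim_{s→0} s·G(s) = 30/5 = 6.
e_ss = 1/Kv = 1/(6) = 1/6 ≈ 0.1667.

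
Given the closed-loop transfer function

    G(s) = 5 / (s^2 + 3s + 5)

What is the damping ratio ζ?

ζ ≈ 0.6708

Compare the denominator to the standard form s^2 + 2ζωₙs + ωₙ².
ωₙ² = 5, so ωₙ = √5 ≈ 2.236 rad/s.
2ζωₙ = 3, so ζ = 3/(2·√5) ≈ 0.6708.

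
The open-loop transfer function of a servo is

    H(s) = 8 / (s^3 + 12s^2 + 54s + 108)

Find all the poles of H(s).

The poles are the roots of the denominator s^3 + 12s^2 + 54s + 108 = 0.
Trying s = -6: the polynomial evaluates to 0, so (s + 6) is a factor.
Dividing out leaves s^2 + 6s + 18 = 0.
The quadratic formula then gives s = -3 ± 3j.

s = -3 + 3j, -3 - 3j, -6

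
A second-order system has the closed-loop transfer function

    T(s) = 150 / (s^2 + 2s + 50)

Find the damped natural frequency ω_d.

ω_d = 7 rad/s

Comparing s^2 + 2s + 50 to s^2 + 2ζωₙs + ωₙ²: ωₙ = √50 ≈ 7.071 rad/s and ζ = 2/(2·√50) ≈ 0.1414.
ζωₙ = 2/2 = 1, so ω_d = ωₙ√(1−ζ²) = √(ωₙ² − (ζωₙ)²) = √(50 − 1²) = √49 = 7 rad/s.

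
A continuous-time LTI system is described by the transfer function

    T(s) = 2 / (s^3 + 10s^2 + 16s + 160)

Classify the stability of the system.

marginally stable

The denominator s^3 + 10s^2 + 16s + 160 factors as (s^2 + 16)(s + 10), giving poles at s = 4j, -4j, -10.
Since the simple pole(s) at s = ±4j lie on the jω-axis with none in the right half-plane, the system is marginally stable.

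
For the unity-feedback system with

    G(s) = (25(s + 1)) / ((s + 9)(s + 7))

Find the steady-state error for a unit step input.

e_ss = 0.7159

G(s) has no poles at the origin.
This is a Type 0 system. Kp = lim_{s→0} G(s) = 25/63.
e_ss = 1/(1 + Kp) = 1/(1 + 25/63) = 63/88 ≈ 0.7159.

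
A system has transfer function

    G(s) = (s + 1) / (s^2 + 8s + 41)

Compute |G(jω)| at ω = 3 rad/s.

Substitute s = j3: numerator = 1 + j3, denominator = 32 + j24.
|G(j3)| = |1 + j3| / |32 + j24| = 3.1623 / 40 ≈ 0.07906.

|G(j3)| ≈ 0.07906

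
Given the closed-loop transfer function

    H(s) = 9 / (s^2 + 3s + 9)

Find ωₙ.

ωₙ = 3 rad/s

Compare the denominator to the standard form s^2 + 2ζωₙs + ωₙ².
ωₙ² = 9, so ωₙ = 3 rad/s.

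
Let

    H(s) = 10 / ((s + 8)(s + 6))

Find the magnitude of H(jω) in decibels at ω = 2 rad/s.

Substitute s = j2: numerator = 10, denominator = 44 + j28.
|H(j2)| = |10| / |44 + j28| = 10 / 52.154 ≈ 0.1917.
In decibels: 20·log₁₀(0.1917) ≈ -14.3 dB.

|H(j2)|_dB ≈ -14.3 dB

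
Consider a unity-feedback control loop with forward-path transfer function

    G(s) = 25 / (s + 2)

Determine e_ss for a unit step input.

G(s) has no poles at the origin.
This is a Type 0 system. Kp = lim_{s→0} G(s) = 25/2.
e_ss = 1/(1 + Kp) = 1/(1 + 25/2) = 2/27 ≈ 0.07407.

e_ss = 0.07407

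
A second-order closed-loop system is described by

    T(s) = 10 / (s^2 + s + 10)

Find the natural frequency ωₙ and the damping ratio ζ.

Compare the denominator to the standard form s^2 + 2ζωₙs + ωₙ².
ωₙ² = 10, so ωₙ = √10 ≈ 3.162 rad/s.
2ζωₙ = 1, so ζ = 1/(2·√10) ≈ 0.1581.
With ζ = 0.1581 the response is underdamped.

ωₙ ≈ 3.162 rad/s, ζ ≈ 0.1581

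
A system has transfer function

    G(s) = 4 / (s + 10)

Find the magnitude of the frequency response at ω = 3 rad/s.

Substitute s = j3: numerator = 4, denominator = 10 + j3.
|G(j3)| = |4| / |10 + j3| = 4 / 10.440 ≈ 0.3831.

|G(j3)| ≈ 0.3831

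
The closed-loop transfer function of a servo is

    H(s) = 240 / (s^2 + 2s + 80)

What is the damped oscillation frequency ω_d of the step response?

Comparing s^2 + 2s + 80 to s^2 + 2ζωₙs + ωₙ²: ωₙ = √80 ≈ 8.944 rad/s and ζ = 2/(2·√80) ≈ 0.1118.
ζωₙ = 2/2 = 1, so ω_d = ωₙ√(1−ζ²) = √(ωₙ² − (ζωₙ)²) = √(80 − 1²) = √79 ≈ 8.888 rad/s.

ω_d ≈ 8.888 rad/s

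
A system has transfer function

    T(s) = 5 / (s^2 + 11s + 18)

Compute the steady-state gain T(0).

Set s = 0: T(0) = (5) / (18) = 5/18.

T(0) = 5/18 ≈ 0.2778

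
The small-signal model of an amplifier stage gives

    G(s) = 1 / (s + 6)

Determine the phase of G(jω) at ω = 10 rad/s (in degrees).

At s = j10: numerator = 1, denominator = 6 + j10.
∠G = ∠num − ∠den = 0° − (59.036°) = -59.04°.

∠G(j10) ≈ -59.04°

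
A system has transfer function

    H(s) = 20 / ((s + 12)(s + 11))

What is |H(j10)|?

Substitute s = j10: numerator = 20, denominator = 32 + j230.
|H(j10)| = |20| / |32 + j230| = 20 / 232.22 ≈ 0.08613.

|H(j10)| ≈ 0.08613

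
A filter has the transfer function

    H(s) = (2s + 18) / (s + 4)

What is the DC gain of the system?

H(0) = 9/2 ≈ 4.500

Set s = 0: H(0) = (18) / (4) = 9/2.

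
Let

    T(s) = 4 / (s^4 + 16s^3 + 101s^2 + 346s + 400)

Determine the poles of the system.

The poles are the roots of the denominator s^4 + 16s^3 + 101s^2 + 346s + 400 = 0.
Trying s = -2: the polynomial evaluates to 0, so (s + 2) is a factor.
Dividing out leaves s^3 + 14s^2 + 73s + 200 = 0.
This factors further as (s + 8)(s^2 + 6s + 25) = 0.

s = -2, -8, -3 + 4j, -3 - 4j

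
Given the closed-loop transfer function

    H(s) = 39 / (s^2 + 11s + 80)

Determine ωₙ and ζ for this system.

ωₙ ≈ 8.944 rad/s, ζ ≈ 0.6149

Compare the denominator to the standard form s^2 + 2ζωₙs + ωₙ².
ωₙ² = 80, so ωₙ = √80 ≈ 8.944 rad/s.
2ζωₙ = 11, so ζ = 11/(2·√80) ≈ 0.6149.
With ζ = 0.6149 the response is underdamped.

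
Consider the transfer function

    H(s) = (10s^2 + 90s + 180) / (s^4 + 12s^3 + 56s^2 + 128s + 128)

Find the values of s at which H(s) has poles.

s = -2 + 2j, -2 - 2j, -4, -4

The poles are the roots of the denominator s^4 + 12s^3 + 56s^2 + 128s + 128 = 0.
Trying s = -4: the polynomial evaluates to 0, so (s + 4) is a factor.
Dividing out leaves s^3 + 8s^2 + 24s + 32 = 0.
This factors further as (s^2 + 4s + 8)(s + 4) = 0.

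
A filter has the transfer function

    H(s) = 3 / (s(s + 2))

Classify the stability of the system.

The poles can be read from the denominator factors: s = 0, -2.
Since the simple pole(s) at s = 0 lie on the jω-axis with none in the right half-plane, the system is marginally stable.

marginally stable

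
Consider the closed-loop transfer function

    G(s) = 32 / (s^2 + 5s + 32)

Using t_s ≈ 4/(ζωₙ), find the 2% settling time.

Comparing s^2 + 5s + 32 to s^2 + 2ζωₙs + ωₙ²: ωₙ = √32 ≈ 5.657 rad/s and ζ = 5/(2·√32) ≈ 0.4419.
ζωₙ = 5/2 = 2.5, so t_s ≈ 4/(ζωₙ) = 4/2.5 = 1.600 s.

t_s ≈ 1.600 s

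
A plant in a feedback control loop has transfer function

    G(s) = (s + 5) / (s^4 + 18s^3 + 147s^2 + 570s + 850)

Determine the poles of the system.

The poles are the roots of the denominator s^4 + 18s^3 + 147s^2 + 570s + 850 = 0.
No real roots exist; factor into two real quadratics: (s^2 + 8s + 17)(s^2 + 10s + 50) = 0.
Each quadratic gives a conjugate pair via the quadratic formula.

s = -4 ± j, -5 ± 5j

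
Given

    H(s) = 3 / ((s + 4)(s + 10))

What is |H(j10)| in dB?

|H(j10)|_dB ≈ -34.1 dB

Substitute s = j10: numerator = 3, denominator = -60 + j140.
|H(j10)| = |3| / |-60 + j140| = 3 / 152.32 ≈ 0.01970.
In decibels: 20·log₁₀(0.01970) ≈ -34.1 dB.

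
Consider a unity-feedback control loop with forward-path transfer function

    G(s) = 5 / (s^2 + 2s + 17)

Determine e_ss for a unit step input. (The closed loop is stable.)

G(s) has no poles at the origin.
This is a Type 0 system. Kp = lim_{s→0} G(s) = 5/17.
e_ss = 1/(1 + Kp) = 1/(1 + 5/17) = 17/22 ≈ 0.7727.

e_ss = 0.7727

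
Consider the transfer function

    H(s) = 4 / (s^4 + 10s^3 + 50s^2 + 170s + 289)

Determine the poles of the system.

s = -4 + j, -4 - j, -1 + 4j, -1 - 4j

The poles are the roots of the denominator s^4 + 10s^3 + 50s^2 + 170s + 289 = 0.
No real roots exist; factor into two real quadratics: (s^2 + 8s + 17)(s^2 + 2s + 17) = 0.
Each quadratic gives a conjugate pair via the quadratic formula.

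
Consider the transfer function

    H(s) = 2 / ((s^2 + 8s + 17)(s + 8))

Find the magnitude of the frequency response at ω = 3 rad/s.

Substitute s = j3: numerator = 2, denominator = -8 + j216.
|H(j3)| = |2| / |-8 + j216| = 2 / 216.15 ≈ 0.009253.

|H(j3)| ≈ 0.009253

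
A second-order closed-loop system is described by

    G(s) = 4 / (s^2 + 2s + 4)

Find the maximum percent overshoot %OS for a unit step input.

%OS ≈ 16.3%

Comparing s^2 + 2s + 4 to s^2 + 2ζωₙs + ωₙ²: ωₙ = 2 rad/s and ζ = 2/(2·2) = 0.5.
%OS = 100·exp(−πζ/√(1−ζ²)) = 100·exp(−π·0.5/√(1−0.5²)) ≈ 16.3%.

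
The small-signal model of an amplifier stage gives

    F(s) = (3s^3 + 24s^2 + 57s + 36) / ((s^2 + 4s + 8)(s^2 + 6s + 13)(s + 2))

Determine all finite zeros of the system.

Set the numerator to zero: 3s^3 + 24s^2 + 57s + 36 = 0, i.e. 3·(s^3 + 8s^2 + 19s + 12) = 0.
Factoring: (s + 1)(s + 3)(s + 4) = 0.

s = -1, -3, -4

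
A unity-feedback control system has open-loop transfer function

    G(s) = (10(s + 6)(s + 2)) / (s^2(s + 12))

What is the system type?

The denominator has 2 factors of s at the origin (free integrators), so this is a Type 2 system.

Type 2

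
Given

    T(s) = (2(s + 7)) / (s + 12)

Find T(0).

T(0) = 7/6 ≈ 1.167

At s = 0 each factor (s + a) contributes a and each (s^2 + bs + c) contributes c.
T(0) = 2·(7) / ((12)) = 14/12 = 7/6.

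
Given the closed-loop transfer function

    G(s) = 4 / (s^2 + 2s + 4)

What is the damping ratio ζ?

Compare the denominator to the standard form s^2 + 2ζωₙs + ωₙ².
ωₙ² = 4, so ωₙ = 2 rad/s.
2ζωₙ = 2, so ζ = 2/(2·2) = 0.5.

ζ = 0.5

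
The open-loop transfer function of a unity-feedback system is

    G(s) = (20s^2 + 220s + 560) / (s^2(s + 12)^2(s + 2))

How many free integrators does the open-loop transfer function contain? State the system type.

The denominator has 2 factors of s at the origin (free integrators), so this is a Type 2 system.

Type 2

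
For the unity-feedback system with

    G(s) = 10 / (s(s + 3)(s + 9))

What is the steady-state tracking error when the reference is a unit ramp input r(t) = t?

G(s) has one pole at the origin.
This is a Type 1 system. Kv = lim_{s→0} s·G(s) = 10/27.
e_ss = 1/Kv = 1/(10/27) = 27/10 ≈ 2.700.

e_ss = 2.700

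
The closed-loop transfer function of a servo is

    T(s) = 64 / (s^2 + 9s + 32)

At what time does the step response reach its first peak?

t_p ≈ 0.9165 s

Comparing s^2 + 9s + 32 to s^2 + 2ζωₙs + ωₙ²: ωₙ = √32 ≈ 5.657 rad/s and ζ = 9/(2·√32) ≈ 0.7955.
ζωₙ = 9/2 = 4.5, so ω_d = ωₙ√(1−ζ²) = √(ωₙ² − (ζωₙ)²) = √(32 − 4.5²) = √11.75 ≈ 3.428 rad/s.
t_p = π/ω_d = π/3.428 ≈ 0.9165 s.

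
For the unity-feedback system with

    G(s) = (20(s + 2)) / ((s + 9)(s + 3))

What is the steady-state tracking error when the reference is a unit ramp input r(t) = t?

G(s) has no poles at the origin.
This is a Type 0 system; Kv = lim_{s→0} s·G(s) = 0, so the steady-state error for a ramp input is infinite.

e_ss = ∞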